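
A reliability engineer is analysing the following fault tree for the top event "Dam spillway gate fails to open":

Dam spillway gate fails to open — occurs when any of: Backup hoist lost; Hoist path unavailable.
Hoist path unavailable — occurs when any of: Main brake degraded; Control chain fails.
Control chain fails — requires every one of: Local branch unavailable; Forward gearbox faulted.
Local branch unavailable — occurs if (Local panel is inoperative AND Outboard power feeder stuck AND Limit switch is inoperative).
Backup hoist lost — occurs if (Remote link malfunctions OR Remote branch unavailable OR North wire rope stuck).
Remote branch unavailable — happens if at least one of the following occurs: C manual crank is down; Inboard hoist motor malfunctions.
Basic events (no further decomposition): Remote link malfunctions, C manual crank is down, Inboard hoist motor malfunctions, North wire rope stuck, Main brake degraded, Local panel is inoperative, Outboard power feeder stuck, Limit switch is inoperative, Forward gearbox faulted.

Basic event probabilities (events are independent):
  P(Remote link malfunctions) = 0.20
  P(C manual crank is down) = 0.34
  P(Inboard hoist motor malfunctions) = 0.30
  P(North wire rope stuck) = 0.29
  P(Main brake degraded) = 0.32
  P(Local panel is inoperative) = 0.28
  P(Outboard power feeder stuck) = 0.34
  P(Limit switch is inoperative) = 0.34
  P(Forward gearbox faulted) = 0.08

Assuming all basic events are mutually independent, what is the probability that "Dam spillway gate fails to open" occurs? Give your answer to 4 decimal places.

0.8220

P(Remote branch unavailable) [OR] = 1 − (1−0.34) × (1−0.30) = 0.538000
P(Backup hoist lost) [OR] = 1 − (1−0.20) × (1−0.538000) × (1−0.29) = 0.737584
P(Local branch unavailable) [AND] = 0.28 × 0.34 × 0.34 = 0.032368
P(Control chain fails) [AND] = 0.032368 × 0.08 = 0.002589
P(Hoist path unavailable) [OR] = 1 − (1−0.32) × (1−0.002589) = 0.321761
P(Dam spillway gate fails to open) [OR] = 1 − (1−0.737584) × (1−0.321761) = 0.822019
Rounded to 4 decimal places: P(Dam spillway gate fails to open) ≈ 0.8220.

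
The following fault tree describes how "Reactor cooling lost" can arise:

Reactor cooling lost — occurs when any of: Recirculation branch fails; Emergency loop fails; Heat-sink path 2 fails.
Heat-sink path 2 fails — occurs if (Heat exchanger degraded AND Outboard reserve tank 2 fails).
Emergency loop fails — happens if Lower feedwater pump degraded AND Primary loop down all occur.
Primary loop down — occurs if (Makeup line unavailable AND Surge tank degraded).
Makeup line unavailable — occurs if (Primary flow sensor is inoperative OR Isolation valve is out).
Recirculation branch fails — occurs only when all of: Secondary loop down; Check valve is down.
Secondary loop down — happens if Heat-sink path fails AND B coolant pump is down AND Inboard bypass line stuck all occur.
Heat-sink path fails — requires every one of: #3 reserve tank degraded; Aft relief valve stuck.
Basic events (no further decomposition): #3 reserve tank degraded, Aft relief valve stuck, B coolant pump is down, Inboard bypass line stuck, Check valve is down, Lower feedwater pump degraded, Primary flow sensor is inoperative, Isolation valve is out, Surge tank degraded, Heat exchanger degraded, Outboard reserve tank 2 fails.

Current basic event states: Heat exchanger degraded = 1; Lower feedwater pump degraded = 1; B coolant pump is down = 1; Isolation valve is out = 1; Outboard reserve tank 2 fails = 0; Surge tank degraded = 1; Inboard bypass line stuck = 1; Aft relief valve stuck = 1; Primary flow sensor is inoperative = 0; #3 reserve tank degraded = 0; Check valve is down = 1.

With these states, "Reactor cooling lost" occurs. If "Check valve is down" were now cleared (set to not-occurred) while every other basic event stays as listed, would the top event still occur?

Yes

Counterfactual: set "Check valve is down" to not occurred.
Heat-sink path fails [AND]: #3 reserve tank degraded=not, Aft relief valve stuck=occurs → not all inputs occur → does not occur.
Secondary loop down [AND]: Heat-sink path fails=not, B coolant pump is down=occurs, Inboard bypass line stuck=occurs → not all inputs occur → does not occur.
Recirculation branch fails [AND]: Secondary loop down=not, Check valve is down=not → not all inputs occur → does not occur.
Makeup line unavailable [OR]: Primary flow sensor is inoperative=not, Isolation valve is out=occurs → at least one input occurs → occurs.
Primary loop down [AND]: Makeup line unavailable=occurs, Surge tank degraded=occurs → all inputs occur → occurs.
Emergency loop fails [AND]: Lower feedwater pump degraded=occurs, Primary loop down=occurs → all inputs occur → occurs.
Heat-sink path 2 fails [AND]: Heat exchanger degraded=occurs, Outboard reserve tank 2 fails=not → not all inputs occur → does not occur.
Reactor cooling lost [OR]: Recirculation branch fails=not, Emergency loop fails=occurs, Heat-sink path 2 fails=not → at least one input occurs → occurs.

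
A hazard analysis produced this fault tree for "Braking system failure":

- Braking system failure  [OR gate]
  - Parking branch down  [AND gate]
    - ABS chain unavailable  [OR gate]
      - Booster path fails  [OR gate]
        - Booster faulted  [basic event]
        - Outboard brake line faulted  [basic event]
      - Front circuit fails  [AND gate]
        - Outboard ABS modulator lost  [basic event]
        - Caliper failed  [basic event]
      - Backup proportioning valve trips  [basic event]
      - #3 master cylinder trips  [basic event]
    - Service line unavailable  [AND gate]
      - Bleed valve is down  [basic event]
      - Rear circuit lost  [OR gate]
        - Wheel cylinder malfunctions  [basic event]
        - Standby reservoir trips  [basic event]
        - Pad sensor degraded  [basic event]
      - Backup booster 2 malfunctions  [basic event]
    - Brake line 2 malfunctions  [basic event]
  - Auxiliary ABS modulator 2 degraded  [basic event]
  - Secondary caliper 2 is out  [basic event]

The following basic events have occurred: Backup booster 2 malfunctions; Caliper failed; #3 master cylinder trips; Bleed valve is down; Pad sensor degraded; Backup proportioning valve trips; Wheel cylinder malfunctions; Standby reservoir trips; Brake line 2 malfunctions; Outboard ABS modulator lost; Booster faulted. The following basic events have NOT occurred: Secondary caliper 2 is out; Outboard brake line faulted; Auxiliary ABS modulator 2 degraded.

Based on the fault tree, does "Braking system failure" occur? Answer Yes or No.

Booster path fails [OR]: Booster faulted=occurs, Outboard brake line faulted=not → at least one input occurs → occurs.
Front circuit fails [AND]: Outboard ABS modulator lost=occurs, Caliper failed=occurs → all inputs occur → occurs.
ABS chain unavailable [OR]: Booster path fails=occurs, Front circuit fails=occurs, Backup proportioning valve trips=occurs, #3 master cylinder trips=occurs → at least one input occurs → occurs.
Rear circuit lost [OR]: Wheel cylinder malfunctions=occurs, Standby reservoir trips=occurs, Pad sensor degraded=occurs → at least one input occurs → occurs.
Service line unavailable [AND]: Bleed valve is down=occurs, Rear circuit lost=occurs, Backup booster 2 malfunctions=occurs → all inputs occur → occurs.
Parking branch down [AND]: ABS chain unavailable=occurs, Service line unavailable=occurs, Brake line 2 malfunctions=occurs → all inputs occur → occurs.
Braking system failure [OR]: Parking branch down=occurs, Auxiliary ABS modulator 2 degraded=not, Secondary caliper 2 is out=not → at least one input occurs → occurs.

Yes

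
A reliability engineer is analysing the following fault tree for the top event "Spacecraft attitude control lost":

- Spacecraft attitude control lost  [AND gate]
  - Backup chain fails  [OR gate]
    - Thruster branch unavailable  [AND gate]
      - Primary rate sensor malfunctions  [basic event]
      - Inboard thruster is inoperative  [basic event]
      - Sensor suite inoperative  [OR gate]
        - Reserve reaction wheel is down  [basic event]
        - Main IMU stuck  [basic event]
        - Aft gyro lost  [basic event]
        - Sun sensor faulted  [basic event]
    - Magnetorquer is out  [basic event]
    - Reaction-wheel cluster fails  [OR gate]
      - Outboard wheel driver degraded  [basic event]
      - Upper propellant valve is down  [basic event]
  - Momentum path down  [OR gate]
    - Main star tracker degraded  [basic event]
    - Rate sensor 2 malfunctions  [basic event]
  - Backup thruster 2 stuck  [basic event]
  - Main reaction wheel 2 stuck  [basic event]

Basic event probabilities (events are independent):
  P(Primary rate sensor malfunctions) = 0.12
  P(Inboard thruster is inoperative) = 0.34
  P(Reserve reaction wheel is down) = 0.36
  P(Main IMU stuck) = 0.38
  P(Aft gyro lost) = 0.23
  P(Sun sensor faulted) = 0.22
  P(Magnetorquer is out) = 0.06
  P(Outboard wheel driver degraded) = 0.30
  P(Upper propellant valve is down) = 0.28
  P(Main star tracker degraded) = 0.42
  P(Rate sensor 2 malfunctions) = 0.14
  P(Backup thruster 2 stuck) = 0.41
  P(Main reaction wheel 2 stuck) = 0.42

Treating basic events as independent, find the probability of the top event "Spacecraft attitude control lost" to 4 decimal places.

P(Sensor suite inoperative) [OR] = 1 − (1−0.36) × (1−0.38) × (1−0.23) × (1−0.22) = 0.761682
P(Thruster branch unavailable) [AND] = 0.12 × 0.34 × 0.761682 = 0.031077
P(Reaction-wheel cluster fails) [OR] = 1 − (1−0.30) × (1−0.28) = 0.496000
P(Backup chain fails) [OR] = 1 − (1−0.031077) × (1−0.06) × (1−0.496000) = 0.540963
P(Momentum path down) [OR] = 1 − (1−0.42) × (1−0.14) = 0.501200
P(Spacecraft attitude control lost) [AND] = 0.540963 × 0.501200 × 0.41 × 0.42 = 0.046689
Rounded to 4 decimal places: P(Spacecraft attitude control lost) ≈ 0.0467.

0.0467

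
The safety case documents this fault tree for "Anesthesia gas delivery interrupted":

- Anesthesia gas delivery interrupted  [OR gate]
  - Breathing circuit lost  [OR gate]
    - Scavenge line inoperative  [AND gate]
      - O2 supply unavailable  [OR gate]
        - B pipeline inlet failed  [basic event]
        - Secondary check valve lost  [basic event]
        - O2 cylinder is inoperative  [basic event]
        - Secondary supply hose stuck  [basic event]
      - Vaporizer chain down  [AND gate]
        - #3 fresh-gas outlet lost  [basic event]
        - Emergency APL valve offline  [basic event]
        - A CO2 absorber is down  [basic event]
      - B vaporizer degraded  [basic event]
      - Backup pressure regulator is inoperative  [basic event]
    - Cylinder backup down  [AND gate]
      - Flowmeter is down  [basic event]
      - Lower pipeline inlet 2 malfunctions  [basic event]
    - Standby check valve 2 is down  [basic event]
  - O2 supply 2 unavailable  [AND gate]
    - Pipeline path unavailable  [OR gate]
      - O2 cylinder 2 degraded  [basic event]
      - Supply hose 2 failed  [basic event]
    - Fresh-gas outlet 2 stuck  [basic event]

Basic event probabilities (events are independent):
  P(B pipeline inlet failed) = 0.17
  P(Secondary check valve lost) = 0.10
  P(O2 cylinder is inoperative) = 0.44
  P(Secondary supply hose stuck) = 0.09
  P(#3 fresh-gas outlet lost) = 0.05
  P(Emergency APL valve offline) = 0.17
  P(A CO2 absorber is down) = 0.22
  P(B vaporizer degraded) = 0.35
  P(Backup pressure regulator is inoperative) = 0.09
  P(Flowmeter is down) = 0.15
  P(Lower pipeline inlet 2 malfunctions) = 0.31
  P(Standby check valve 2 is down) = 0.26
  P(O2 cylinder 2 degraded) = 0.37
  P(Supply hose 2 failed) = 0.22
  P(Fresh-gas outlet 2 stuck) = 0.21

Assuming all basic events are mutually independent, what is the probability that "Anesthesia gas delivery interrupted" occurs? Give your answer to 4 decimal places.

0.3698

P(O2 supply unavailable) [OR] = 1 − (1−0.17) × (1−0.10) × (1−0.44) × (1−0.09) = 0.619329
P(Vaporizer chain down) [AND] = 0.05 × 0.17 × 0.22 = 0.001870
P(Scavenge line inoperative) [AND] = 0.619329 × 0.001870 × 0.35 × 0.09 = 0.000036
P(Cylinder backup down) [AND] = 0.15 × 0.31 = 0.046500
P(Breathing circuit lost) [OR] = 1 − (1−0.000036) × (1−0.046500) × (1−0.26) = 0.294435
P(Pipeline path unavailable) [OR] = 1 − (1−0.37) × (1−0.22) = 0.508600
P(O2 supply 2 unavailable) [AND] = 0.508600 × 0.21 = 0.106806
P(Anesthesia gas delivery interrupted) [OR] = 1 − (1−0.294435) × (1−0.106806) = 0.369794
Rounded to 4 decimal places: P(Anesthesia gas delivery interrupted) ≈ 0.3698.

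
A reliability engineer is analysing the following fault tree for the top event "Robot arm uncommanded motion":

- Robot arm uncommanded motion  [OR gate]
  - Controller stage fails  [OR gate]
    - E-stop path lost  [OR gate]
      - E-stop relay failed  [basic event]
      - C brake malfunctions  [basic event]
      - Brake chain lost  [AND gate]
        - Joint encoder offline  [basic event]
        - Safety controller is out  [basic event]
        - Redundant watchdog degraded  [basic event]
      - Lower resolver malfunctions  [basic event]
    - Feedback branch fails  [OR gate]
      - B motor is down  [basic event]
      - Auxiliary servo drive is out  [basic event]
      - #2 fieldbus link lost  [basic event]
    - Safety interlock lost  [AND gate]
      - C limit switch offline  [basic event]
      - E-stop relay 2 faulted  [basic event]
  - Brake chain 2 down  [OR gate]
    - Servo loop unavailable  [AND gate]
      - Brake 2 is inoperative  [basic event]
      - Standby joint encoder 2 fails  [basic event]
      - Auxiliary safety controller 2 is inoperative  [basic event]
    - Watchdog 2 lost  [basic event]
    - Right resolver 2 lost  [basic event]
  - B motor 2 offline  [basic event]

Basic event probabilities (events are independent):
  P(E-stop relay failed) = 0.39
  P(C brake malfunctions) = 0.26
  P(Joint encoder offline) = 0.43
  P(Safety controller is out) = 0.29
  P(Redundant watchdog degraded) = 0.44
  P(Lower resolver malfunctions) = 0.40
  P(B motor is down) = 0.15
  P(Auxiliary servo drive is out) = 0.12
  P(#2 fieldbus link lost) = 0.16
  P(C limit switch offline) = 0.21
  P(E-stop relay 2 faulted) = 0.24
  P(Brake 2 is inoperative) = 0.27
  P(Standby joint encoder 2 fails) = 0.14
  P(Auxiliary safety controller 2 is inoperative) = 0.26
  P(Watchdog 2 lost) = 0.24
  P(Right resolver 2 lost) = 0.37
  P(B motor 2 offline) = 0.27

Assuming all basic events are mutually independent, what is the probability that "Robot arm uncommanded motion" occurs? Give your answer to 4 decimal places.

P(Brake chain lost) [AND] = 0.43 × 0.29 × 0.44 = 0.054868
P(E-stop path lost) [OR] = 1 − (1−0.39) × (1−0.26) × (1−0.054868) × (1−0.40) = 0.744020
P(Feedback branch fails) [OR] = 1 − (1−0.15) × (1−0.12) × (1−0.16) = 0.371680
P(Safety interlock lost) [AND] = 0.21 × 0.24 = 0.050400
P(Controller stage fails) [OR] = 1 − (1−0.744020) × (1−0.371680) × (1−0.050400) = 0.847269
P(Servo loop unavailable) [AND] = 0.27 × 0.14 × 0.26 = 0.009828
P(Brake chain 2 down) [OR] = 1 − (1−0.009828) × (1−0.24) × (1−0.37) = 0.525906
P(Robot arm uncommanded motion) [OR] = 1 − (1−0.847269) × (1−0.525906) × (1−0.27) = 0.947142
Rounded to 4 decimal places: P(Robot arm uncommanded motion) ≈ 0.9471.

0.9471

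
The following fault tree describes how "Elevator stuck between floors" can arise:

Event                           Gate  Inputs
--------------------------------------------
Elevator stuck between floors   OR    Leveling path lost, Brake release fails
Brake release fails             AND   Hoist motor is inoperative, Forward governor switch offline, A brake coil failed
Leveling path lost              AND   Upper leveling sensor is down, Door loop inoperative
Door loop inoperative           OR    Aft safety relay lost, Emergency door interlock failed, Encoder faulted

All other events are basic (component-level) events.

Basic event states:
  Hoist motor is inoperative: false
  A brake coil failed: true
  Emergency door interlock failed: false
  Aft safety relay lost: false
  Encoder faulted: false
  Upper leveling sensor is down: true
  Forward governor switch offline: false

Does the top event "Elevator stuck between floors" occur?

No

Door loop inoperative [OR]: Aft safety relay lost=not, Emergency door interlock failed=not, Encoder faulted=not → no input occurs → does not occur.
Leveling path lost [AND]: Upper leveling sensor is down=occurs, Door loop inoperative=not → not all inputs occur → does not occur.
Brake release fails [AND]: Hoist motor is inoperative=not, Forward governor switch offline=not, A brake coil failed=occurs → not all inputs occur → does not occur.
Elevator stuck between floors [OR]: Leveling path lost=not, Brake release fails=not → no input occurs → does not occur.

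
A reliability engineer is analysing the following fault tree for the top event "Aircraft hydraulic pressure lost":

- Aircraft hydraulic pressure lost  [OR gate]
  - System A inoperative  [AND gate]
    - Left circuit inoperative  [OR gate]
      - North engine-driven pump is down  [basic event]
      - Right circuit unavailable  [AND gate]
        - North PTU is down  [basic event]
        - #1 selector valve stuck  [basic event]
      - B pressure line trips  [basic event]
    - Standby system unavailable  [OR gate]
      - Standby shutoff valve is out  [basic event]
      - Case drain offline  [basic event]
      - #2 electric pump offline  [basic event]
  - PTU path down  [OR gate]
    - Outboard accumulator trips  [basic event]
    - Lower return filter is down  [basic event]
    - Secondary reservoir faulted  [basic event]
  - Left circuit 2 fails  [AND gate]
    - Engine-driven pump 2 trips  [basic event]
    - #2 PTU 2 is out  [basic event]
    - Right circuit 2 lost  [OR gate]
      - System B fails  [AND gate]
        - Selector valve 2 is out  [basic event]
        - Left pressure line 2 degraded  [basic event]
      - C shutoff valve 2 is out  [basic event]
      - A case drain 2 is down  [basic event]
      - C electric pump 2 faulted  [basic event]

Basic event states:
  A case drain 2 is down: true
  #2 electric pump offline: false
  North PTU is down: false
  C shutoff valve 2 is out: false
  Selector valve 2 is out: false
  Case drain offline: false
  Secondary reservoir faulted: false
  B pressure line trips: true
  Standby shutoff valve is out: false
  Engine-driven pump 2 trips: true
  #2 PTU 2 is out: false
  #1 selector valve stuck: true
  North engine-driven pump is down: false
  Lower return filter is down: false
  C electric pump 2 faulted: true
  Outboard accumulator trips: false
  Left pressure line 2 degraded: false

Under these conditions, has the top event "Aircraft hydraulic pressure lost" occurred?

Right circuit unavailable [AND]: North PTU is down=not, #1 selector valve stuck=occurs → not all inputs occur → does not occur.
Left circuit inoperative [OR]: North engine-driven pump is down=not, Right circuit unavailable=not, B pressure line trips=occurs → at least one input occurs → occurs.
Standby system unavailable [OR]: Standby shutoff valve is out=not, Case drain offline=not, #2 electric pump offline=not → no input occurs → does not occur.
System A inoperative [AND]: Left circuit inoperative=occurs, Standby system unavailable=not → not all inputs occur → does not occur.
PTU path down [OR]: Outboard accumulator trips=not, Lower return filter is down=not, Secondary reservoir faulted=not → no input occurs → does not occur.
System B fails [AND]: Selector valve 2 is out=not, Left pressure line 2 degraded=not → not all inputs occur → does not occur.
Right circuit 2 lost [OR]: System B fails=not, C shutoff valve 2 is out=not, A case drain 2 is down=occurs, C electric pump 2 faulted=occurs → at least one input occurs → occurs.
Left circuit 2 fails [AND]: Engine-driven pump 2 trips=occurs, #2 PTU 2 is out=not, Right circuit 2 lost=occurs → not all inputs occur → does not occur.
Aircraft hydraulic pressure lost [OR]: System A inoperative=not, PTU path down=not, Left circuit 2 fails=not → no input occurs → does not occur.

No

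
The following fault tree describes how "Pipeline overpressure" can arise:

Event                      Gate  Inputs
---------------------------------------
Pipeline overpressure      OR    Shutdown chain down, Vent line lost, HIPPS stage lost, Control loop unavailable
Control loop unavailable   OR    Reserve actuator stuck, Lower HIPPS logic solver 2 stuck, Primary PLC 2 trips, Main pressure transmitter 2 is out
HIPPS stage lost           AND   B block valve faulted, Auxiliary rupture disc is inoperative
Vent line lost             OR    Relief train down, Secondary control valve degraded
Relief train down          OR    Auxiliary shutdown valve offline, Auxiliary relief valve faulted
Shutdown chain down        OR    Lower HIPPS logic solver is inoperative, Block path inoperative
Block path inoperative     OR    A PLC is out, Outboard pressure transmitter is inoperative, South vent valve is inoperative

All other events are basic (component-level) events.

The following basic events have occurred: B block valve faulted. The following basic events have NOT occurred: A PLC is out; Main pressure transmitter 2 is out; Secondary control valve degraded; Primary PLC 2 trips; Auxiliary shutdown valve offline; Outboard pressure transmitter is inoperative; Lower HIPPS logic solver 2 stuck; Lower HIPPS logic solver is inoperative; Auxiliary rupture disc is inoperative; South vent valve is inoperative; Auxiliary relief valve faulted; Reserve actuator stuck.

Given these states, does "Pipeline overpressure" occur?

No

Block path inoperative [OR]: A PLC is out=not, Outboard pressure transmitter is inoperative=not, South vent valve is inoperative=not → no input occurs → does not occur.
Shutdown chain down [OR]: Lower HIPPS logic solver is inoperative=not, Block path inoperative=not → no input occurs → does not occur.
Relief train down [OR]: Auxiliary shutdown valve offline=not, Auxiliary relief valve faulted=not → no input occurs → does not occur.
Vent line lost [OR]: Relief train down=not, Secondary control valve degraded=not → no input occurs → does not occur.
HIPPS stage lost [AND]: B block valve faulted=occurs, Auxiliary rupture disc is inoperative=not → not all inputs occur → does not occur.
Control loop unavailable [OR]: Reserve actuator stuck=not, Lower HIPPS logic solver 2 stuck=not, Primary PLC 2 trips=not, Main pressure transmitter 2 is out=not → no input occurs → does not occur.
Pipeline overpressure [OR]: Shutdown chain down=not, Vent line lost=not, HIPPS stage lost=not, Control loop unavailable=not → no input occurs → does not occur.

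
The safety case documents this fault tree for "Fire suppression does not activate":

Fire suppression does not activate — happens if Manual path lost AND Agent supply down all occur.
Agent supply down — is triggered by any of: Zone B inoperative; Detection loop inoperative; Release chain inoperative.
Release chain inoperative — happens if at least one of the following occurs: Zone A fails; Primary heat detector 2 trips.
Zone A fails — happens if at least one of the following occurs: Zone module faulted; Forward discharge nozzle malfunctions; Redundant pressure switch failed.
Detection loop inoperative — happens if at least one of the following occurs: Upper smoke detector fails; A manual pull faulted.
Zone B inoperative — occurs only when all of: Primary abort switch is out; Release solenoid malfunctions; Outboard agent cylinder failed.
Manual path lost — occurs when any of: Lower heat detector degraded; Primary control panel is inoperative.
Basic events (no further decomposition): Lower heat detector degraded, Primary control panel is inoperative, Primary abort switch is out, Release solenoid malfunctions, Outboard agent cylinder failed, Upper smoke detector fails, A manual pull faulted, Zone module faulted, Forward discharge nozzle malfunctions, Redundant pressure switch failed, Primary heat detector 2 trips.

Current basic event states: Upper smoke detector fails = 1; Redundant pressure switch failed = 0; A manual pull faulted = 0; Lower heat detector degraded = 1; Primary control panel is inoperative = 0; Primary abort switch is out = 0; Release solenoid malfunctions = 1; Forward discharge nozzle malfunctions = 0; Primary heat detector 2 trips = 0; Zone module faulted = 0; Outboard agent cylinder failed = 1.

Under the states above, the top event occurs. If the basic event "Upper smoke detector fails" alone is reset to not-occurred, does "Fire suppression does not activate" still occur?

No

Counterfactual: set "Upper smoke detector fails" to not occurred.
Manual path lost [OR]: Lower heat detector degraded=occurs, Primary control panel is inoperative=not → at least one input occurs → occurs.
Zone B inoperative [AND]: Primary abort switch is out=not, Release solenoid malfunctions=occurs, Outboard agent cylinder failed=occurs → not all inputs occur → does not occur.
Detection loop inoperative [OR]: Upper smoke detector fails=not, A manual pull faulted=not → no input occurs → does not occur.
Zone A fails [OR]: Zone module faulted=not, Forward discharge nozzle malfunctions=not, Redundant pressure switch failed=not → no input occurs → does not occur.
Release chain inoperative [OR]: Zone A fails=not, Primary heat detector 2 trips=not → no input occurs → does not occur.
Agent supply down [OR]: Zone B inoperative=not, Detection loop inoperative=not, Release chain inoperative=not → no input occurs → does not occur.
Fire suppression does not activate [AND]: Manual path lost=occurs, Agent supply down=not → not all inputs occur → does not occur.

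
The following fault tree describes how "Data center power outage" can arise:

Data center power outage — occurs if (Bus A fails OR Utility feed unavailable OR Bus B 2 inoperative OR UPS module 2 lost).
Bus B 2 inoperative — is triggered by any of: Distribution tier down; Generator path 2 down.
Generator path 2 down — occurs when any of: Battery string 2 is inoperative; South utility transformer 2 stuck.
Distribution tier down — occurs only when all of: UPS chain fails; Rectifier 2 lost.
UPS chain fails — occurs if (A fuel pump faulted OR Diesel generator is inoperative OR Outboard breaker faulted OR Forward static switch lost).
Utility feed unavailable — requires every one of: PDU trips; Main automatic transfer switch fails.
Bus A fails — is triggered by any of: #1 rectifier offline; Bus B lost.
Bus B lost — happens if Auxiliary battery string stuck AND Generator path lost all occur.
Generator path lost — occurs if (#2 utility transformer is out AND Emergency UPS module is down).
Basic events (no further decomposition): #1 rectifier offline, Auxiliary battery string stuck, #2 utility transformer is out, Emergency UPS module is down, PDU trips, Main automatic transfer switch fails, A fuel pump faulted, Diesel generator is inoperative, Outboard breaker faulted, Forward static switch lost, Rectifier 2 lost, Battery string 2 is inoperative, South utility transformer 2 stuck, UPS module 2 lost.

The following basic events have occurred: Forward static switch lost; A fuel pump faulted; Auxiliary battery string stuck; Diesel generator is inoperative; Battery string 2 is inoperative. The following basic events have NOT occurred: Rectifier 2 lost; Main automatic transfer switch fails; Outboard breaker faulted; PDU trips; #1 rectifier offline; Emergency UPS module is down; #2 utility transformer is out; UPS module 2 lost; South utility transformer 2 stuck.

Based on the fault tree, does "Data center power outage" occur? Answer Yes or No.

Generator path lost [AND]: #2 utility transformer is out=not, Emergency UPS module is down=not → not all inputs occur → does not occur.
Bus B lost [AND]: Auxiliary battery string stuck=occurs, Generator path lost=not → not all inputs occur → does not occur.
Bus A fails [OR]: #1 rectifier offline=not, Bus B lost=not → no input occurs → does not occur.
Utility feed unavailable [AND]: PDU trips=not, Main automatic transfer switch fails=not → not all inputs occur → does not occur.
UPS chain fails [OR]: A fuel pump faulted=occurs, Diesel generator is inoperative=occurs, Outboard breaker faulted=not, Forward static switch lost=occurs → at least one input occurs → occurs.
Distribution tier down [AND]: UPS chain fails=occurs, Rectifier 2 lost=not → not all inputs occur → does not occur.
Generator path 2 down [OR]: Battery string 2 is inoperative=occurs, South utility transformer 2 stuck=not → at least one input occurs → occurs.
Bus B 2 inoperative [OR]: Distribution tier down=not, Generator path 2 down=occurs → at least one input occurs → occurs.
Data center power outage [OR]: Bus A fails=not, Utility feed unavailable=not, Bus B 2 inoperative=occurs, UPS module 2 lost=not → at least one input occurs → occurs.

Yes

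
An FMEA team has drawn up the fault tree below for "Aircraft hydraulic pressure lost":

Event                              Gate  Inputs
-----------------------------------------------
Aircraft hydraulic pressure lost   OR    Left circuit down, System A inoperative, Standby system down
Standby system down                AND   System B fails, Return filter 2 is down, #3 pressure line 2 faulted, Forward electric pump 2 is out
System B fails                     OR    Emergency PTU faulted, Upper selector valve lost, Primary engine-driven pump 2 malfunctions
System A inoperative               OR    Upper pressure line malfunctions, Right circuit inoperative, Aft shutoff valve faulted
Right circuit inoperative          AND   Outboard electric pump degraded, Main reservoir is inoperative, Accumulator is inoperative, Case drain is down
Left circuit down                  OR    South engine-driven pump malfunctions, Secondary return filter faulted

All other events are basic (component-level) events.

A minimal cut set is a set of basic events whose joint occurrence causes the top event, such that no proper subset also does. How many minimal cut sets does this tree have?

8

Left circuit down [OR]: union of children's cut sets → 2 cut set(s).
Right circuit inoperative [AND]: one cut set from each child combined → 1 × 1 × 1 × 1 = 1 cut set(s).
System A inoperative [OR]: union of children's cut sets → 3 cut set(s).
System B fails [OR]: union of children's cut sets → 3 cut set(s).
Standby system down [AND]: one cut set from each child combined → 3 × 1 × 1 × 1 = 3 cut set(s).
Aircraft hydraulic pressure lost [OR]: union of children's cut sets → 8 cut set(s).
Minimal cut sets: {South engine-driven pump malfunctions}; {Secondary return filter faulted}; {Upper pressure line malfunctions}; {Accumulator is inoperative, Case drain is down, Main reservoir is inoperative, Outboard electric pump degraded}; {Aft shutoff valve faulted}; {#3 pressure line 2 faulted, Emergency PTU faulted, Forward electric pump 2 is out, Return filter 2 is down}; {#3 pressure line 2 faulted, Forward electric pump 2 is out, Return filter 2 is down, Upper selector valve lost}; {#3 pressure line 2 faulted, Forward electric pump 2 is out, Primary engine-driven pump 2 malfunctions, Return filter 2 is down}.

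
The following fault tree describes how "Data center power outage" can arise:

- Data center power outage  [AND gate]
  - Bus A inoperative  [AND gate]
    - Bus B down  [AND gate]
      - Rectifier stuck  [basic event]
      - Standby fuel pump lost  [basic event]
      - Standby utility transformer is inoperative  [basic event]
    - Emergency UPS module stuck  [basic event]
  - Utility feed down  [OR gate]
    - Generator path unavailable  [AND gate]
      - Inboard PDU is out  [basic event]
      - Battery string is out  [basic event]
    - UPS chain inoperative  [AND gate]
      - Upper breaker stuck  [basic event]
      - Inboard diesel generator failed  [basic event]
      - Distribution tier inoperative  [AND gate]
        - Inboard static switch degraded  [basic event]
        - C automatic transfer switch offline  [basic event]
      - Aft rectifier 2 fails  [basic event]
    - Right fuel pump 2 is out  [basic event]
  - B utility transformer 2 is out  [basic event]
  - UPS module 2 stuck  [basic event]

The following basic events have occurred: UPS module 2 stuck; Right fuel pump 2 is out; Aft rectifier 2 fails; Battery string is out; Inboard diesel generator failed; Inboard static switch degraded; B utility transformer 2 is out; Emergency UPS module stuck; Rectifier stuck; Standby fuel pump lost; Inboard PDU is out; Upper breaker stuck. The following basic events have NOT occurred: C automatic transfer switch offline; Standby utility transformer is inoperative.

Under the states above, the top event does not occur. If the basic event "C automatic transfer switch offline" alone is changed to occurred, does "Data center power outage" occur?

Counterfactual: set "C automatic transfer switch offline" to occurred.
Bus B down [AND]: Rectifier stuck=occurs, Standby fuel pump lost=occurs, Standby utility transformer is inoperative=not → not all inputs occur → does not occur.
Bus A inoperative [AND]: Bus B down=not, Emergency UPS module stuck=occurs → not all inputs occur → does not occur.
Generator path unavailable [AND]: Inboard PDU is out=occurs, Battery string is out=occurs → all inputs occur → occurs.
Distribution tier inoperative [AND]: Inboard static switch degraded=occurs, C automatic transfer switch offline=occurs → all inputs occur → occurs.
UPS chain inoperative [AND]: Upper breaker stuck=occurs, Inboard diesel generator failed=occurs, Distribution tier inoperative=occurs, Aft rectifier 2 fails=occurs → all inputs occur → occurs.
Utility feed down [OR]: Generator path unavailable=occurs, UPS chain inoperative=occurs, Right fuel pump 2 is out=occurs → at least one input occurs → occurs.
Data center power outage [AND]: Bus A inoperative=not, Utility feed down=occurs, B utility transformer 2 is out=occurs, UPS module 2 stuck=occurs → not all inputs occur → does not occur.

No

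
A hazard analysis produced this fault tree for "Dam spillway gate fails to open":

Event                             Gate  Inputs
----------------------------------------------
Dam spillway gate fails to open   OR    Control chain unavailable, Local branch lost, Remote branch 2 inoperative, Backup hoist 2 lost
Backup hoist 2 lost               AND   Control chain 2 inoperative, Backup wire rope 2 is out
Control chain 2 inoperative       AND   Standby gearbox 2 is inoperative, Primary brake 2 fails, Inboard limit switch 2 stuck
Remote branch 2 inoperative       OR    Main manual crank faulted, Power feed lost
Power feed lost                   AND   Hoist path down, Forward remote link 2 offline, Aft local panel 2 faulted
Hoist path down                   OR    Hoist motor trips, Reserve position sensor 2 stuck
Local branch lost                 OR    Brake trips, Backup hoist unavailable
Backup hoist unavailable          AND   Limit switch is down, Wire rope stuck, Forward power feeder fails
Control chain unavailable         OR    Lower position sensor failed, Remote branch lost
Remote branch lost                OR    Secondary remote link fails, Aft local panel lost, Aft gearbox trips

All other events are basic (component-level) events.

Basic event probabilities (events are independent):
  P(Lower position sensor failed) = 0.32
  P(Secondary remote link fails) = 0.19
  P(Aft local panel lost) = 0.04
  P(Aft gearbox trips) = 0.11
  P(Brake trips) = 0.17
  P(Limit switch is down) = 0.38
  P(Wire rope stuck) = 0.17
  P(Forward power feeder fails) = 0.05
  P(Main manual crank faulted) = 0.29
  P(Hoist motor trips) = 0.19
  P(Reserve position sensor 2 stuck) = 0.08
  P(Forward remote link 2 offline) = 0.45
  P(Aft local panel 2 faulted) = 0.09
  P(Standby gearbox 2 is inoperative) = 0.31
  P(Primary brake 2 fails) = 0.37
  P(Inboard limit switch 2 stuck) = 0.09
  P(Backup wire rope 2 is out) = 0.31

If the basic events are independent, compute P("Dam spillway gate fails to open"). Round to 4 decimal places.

0.7273

P(Remote branch lost) [OR] = 1 − (1−0.19) × (1−0.04) × (1−0.11) = 0.307936
P(Control chain unavailable) [OR] = 1 − (1−0.32) × (1−0.307936) = 0.529396
P(Backup hoist unavailable) [AND] = 0.38 × 0.17 × 0.05 = 0.003230
P(Local branch lost) [OR] = 1 − (1−0.17) × (1−0.003230) = 0.172681
P(Hoist path down) [OR] = 1 − (1−0.19) × (1−0.08) = 0.254800
P(Power feed lost) [AND] = 0.254800 × 0.45 × 0.09 = 0.010319
P(Remote branch 2 inoperative) [OR] = 1 − (1−0.29) × (1−0.010319) = 0.297326
P(Control chain 2 inoperative) [AND] = 0.31 × 0.37 × 0.09 = 0.010323
P(Backup hoist 2 lost) [AND] = 0.010323 × 0.31 = 0.003200
P(Dam spillway gate fails to open) [OR] = 1 − (1−0.529396) × (1−0.172681) × (1−0.297326) × (1−0.003200) = 0.727297
Rounded to 4 decimal places: P(Dam spillway gate fails to open) ≈ 0.7273.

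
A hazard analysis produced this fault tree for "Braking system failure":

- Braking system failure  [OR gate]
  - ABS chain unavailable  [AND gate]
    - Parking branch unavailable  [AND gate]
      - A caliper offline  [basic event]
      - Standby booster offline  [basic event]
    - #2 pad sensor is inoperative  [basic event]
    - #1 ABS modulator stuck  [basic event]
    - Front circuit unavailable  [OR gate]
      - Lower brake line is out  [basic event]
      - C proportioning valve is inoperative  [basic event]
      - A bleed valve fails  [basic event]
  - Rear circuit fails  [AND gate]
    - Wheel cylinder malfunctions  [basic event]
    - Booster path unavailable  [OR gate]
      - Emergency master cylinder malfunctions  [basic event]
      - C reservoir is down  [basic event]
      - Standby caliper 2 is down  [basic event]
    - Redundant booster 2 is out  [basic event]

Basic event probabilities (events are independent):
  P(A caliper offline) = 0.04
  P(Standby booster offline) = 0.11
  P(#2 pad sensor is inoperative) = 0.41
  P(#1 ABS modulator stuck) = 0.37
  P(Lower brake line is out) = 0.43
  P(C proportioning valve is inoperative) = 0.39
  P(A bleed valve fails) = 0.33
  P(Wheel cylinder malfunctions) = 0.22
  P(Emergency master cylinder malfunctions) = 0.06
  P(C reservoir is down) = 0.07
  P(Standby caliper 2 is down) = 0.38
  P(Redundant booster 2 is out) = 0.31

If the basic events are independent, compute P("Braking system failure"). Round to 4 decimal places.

P(Parking branch unavailable) [AND] = 0.04 × 0.11 = 0.004400
P(Front circuit unavailable) [OR] = 1 − (1−0.43) × (1−0.39) × (1−0.33) = 0.767041
P(ABS chain unavailable) [AND] = 0.004400 × 0.41 × 0.37 × 0.767041 = 0.000512
P(Booster path unavailable) [OR] = 1 − (1−0.06) × (1−0.07) × (1−0.38) = 0.457996
P(Rear circuit fails) [AND] = 0.22 × 0.457996 × 0.31 = 0.031235
P(Braking system failure) [OR] = 1 − (1−0.000512) × (1−0.031235) = 0.031731
Rounded to 4 decimal places: P(Braking system failure) ≈ 0.0317.

0.0317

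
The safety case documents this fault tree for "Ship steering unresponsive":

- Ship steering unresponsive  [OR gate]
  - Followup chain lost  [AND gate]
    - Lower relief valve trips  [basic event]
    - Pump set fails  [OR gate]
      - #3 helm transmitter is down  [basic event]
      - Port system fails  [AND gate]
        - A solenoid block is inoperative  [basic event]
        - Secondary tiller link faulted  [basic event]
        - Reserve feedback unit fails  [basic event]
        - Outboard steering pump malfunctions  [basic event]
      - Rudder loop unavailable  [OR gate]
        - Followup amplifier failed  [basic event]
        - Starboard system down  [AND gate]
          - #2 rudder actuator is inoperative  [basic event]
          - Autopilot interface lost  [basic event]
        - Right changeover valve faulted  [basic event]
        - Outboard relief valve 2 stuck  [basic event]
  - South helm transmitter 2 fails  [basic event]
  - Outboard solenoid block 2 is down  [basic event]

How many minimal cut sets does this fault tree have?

8

Port system fails [AND]: one cut set from each child combined → 1 × 1 × 1 × 1 = 1 cut set(s).
Starboard system down [AND]: one cut set from each child combined → 1 × 1 = 1 cut set(s).
Rudder loop unavailable [OR]: union of children's cut sets → 4 cut set(s).
Pump set fails [OR]: union of children's cut sets → 6 cut set(s).
Followup chain lost [AND]: one cut set from each child combined → 1 × 6 = 6 cut set(s).
Ship steering unresponsive [OR]: union of children's cut sets → 8 cut set(s).
Minimal cut sets: {#3 helm transmitter is down, Lower relief valve trips}; {A solenoid block is inoperative, Lower relief valve trips, Outboard steering pump malfunctions, Reserve feedback unit fails, Secondary tiller link faulted}; {Followup amplifier failed, Lower relief valve trips}; {#2 rudder actuator is inoperative, Autopilot interface lost, Lower relief valve trips}; {Lower relief valve trips, Right changeover valve faulted}; {Lower relief valve trips, Outboard relief valve 2 stuck}; {South helm transmitter 2 fails}; {Outboard solenoid block 2 is down}.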